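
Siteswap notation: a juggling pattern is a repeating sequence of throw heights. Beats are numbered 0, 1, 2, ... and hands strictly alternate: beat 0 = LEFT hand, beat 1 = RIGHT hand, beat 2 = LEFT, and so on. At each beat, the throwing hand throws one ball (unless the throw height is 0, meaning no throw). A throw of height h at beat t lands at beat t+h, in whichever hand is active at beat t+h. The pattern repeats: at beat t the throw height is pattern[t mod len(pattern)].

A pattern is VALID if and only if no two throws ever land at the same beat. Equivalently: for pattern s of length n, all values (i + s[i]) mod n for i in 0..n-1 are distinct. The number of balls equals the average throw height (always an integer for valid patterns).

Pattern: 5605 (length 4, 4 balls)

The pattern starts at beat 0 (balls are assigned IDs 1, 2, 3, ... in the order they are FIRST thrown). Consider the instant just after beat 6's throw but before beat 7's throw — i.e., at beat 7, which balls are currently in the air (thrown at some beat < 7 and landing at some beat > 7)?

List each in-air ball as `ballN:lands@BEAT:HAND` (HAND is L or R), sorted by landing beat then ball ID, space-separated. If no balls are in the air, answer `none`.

Beat 0 (L): throw ball1 h=5 -> lands@5:R; in-air after throw: [b1@5:R]
Beat 1 (R): throw ball2 h=6 -> lands@7:R; in-air after throw: [b1@5:R b2@7:R]
Beat 3 (R): throw ball3 h=5 -> lands@8:L; in-air after throw: [b1@5:R b2@7:R b3@8:L]
Beat 4 (L): throw ball4 h=5 -> lands@9:R; in-air after throw: [b1@5:R b2@7:R b3@8:L b4@9:R]
Beat 5 (R): throw ball1 h=6 -> lands@11:R; in-air after throw: [b2@7:R b3@8:L b4@9:R b1@11:R]
Beat 7 (R): throw ball2 h=5 -> lands@12:L; in-air after throw: [b3@8:L b4@9:R b1@11:R b2@12:L]

Answer: ball3:lands@8:L ball4:lands@9:R ball1:lands@11:R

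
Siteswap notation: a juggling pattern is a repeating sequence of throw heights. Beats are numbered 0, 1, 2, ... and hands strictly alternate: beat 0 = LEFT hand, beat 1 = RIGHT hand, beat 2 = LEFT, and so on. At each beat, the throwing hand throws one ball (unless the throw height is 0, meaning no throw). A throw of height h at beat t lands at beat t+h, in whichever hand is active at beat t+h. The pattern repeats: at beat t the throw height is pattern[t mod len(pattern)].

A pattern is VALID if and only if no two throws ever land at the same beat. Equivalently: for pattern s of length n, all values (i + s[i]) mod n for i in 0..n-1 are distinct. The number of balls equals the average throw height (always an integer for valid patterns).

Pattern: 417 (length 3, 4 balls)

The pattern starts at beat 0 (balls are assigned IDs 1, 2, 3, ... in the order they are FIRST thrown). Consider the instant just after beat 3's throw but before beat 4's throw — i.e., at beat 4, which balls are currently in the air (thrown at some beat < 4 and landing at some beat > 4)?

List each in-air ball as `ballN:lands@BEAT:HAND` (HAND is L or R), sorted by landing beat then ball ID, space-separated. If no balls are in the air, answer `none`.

Beat 0 (L): throw ball1 h=4 -> lands@4:L; in-air after throw: [b1@4:L]
Beat 1 (R): throw ball2 h=1 -> lands@2:L; in-air after throw: [b2@2:L b1@4:L]
Beat 2 (L): throw ball2 h=7 -> lands@9:R; in-air after throw: [b1@4:L b2@9:R]
Beat 3 (R): throw ball3 h=4 -> lands@7:R; in-air after throw: [b1@4:L b3@7:R b2@9:R]
Beat 4 (L): throw ball1 h=1 -> lands@5:R; in-air after throw: [b1@5:R b3@7:R b2@9:R]

Answer: ball3:lands@7:R ball2:lands@9:R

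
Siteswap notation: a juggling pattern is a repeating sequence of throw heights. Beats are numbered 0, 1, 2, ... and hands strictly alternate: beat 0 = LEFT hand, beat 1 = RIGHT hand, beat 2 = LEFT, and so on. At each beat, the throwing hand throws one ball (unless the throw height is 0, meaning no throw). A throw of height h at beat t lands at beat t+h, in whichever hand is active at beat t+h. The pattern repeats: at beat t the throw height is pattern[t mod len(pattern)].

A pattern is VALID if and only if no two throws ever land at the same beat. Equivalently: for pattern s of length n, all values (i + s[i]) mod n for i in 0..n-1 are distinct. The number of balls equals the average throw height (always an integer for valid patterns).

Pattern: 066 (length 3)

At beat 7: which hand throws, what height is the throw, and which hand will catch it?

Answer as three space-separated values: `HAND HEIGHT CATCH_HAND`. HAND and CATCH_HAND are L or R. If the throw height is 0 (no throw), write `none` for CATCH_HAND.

Answer: R 6 R

Derivation:
Beat 7: 7 mod 2 = 1, so hand = R
Throw height = pattern[7 mod 3] = pattern[1] = 6
Lands at beat 7+6=13, 13 mod 2 = 1, so catch hand = R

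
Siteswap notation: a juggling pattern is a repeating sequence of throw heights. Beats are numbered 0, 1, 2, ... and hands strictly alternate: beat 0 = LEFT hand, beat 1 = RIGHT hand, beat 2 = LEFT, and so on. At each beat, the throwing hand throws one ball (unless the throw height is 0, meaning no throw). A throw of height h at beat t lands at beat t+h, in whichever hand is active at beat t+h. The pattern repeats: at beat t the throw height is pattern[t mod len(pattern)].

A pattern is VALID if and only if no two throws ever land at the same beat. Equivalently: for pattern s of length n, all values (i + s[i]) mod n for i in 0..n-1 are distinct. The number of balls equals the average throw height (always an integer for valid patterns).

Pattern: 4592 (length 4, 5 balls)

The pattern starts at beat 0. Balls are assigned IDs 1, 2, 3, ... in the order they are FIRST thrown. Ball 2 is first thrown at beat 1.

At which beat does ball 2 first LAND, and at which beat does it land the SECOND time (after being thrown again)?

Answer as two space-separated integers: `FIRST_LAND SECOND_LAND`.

Answer: 6 15

Derivation:
Beat 0 (L): throw ball1 h=4 -> lands@4:L; in-air after throw: [b1@4:L]
Beat 1 (R): throw ball2 h=5 -> lands@6:L; in-air after throw: [b1@4:L b2@6:L]
Beat 2 (L): throw ball3 h=9 -> lands@11:R; in-air after throw: [b1@4:L b2@6:L b3@11:R]
Beat 3 (R): throw ball4 h=2 -> lands@5:R; in-air after throw: [b1@4:L b4@5:R b2@6:L b3@11:R]
Beat 4 (L): throw ball1 h=4 -> lands@8:L; in-air after throw: [b4@5:R b2@6:L b1@8:L b3@11:R]
Beat 5 (R): throw ball4 h=5 -> lands@10:L; in-air after throw: [b2@6:L b1@8:L b4@10:L b3@11:R]
Beat 6 (L): throw ball2 h=9 -> lands@15:R; in-air after throw: [b1@8:L b4@10:L b3@11:R b2@15:R]
Beat 7 (R): throw ball5 h=2 -> lands@9:R; in-air after throw: [b1@8:L b5@9:R b4@10:L b3@11:R b2@15:R]
Beat 8 (L): throw ball1 h=4 -> lands@12:L; in-air after throw: [b5@9:R b4@10:L b3@11:R b1@12:L b2@15:R]
Beat 9 (R): throw ball5 h=5 -> lands@14:L; in-air after throw: [b4@10:L b3@11:R b1@12:L b5@14:L b2@15:R]
Beat 10 (L): throw ball4 h=9 -> lands@19:R; in-air after throw: [b3@11:R b1@12:L b5@14:L b2@15:R b4@19:R]
Beat 11 (R): throw ball3 h=2 -> lands@13:R; in-air after throw: [b1@12:L b3@13:R b5@14:L b2@15:R b4@19:R]
Beat 12 (L): throw ball1 h=4 -> lands@16:L; in-air after throw: [b3@13:R b5@14:L b2@15:R b1@16:L b4@19:R]
Ball 2: thrown@1 h=5 -> first land @6; rethrown@6 h=9 -> second land @15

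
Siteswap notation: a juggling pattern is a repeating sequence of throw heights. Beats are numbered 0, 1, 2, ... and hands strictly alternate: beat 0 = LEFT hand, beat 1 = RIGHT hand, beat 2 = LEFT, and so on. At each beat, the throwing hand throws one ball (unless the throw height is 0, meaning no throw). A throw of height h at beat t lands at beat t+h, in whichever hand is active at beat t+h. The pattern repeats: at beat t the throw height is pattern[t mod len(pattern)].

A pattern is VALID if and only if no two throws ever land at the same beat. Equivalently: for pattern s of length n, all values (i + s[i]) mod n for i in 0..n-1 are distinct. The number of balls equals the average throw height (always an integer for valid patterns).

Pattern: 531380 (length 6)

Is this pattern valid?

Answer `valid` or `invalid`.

Answer: invalid

Derivation:
i=0: (i + s[i]) mod n = (0 + 5) mod 6 = 5
i=1: (i + s[i]) mod n = (1 + 3) mod 6 = 4
i=2: (i + s[i]) mod n = (2 + 1) mod 6 = 3
i=3: (i + s[i]) mod n = (3 + 3) mod 6 = 0
i=4: (i + s[i]) mod n = (4 + 8) mod 6 = 0
i=5: (i + s[i]) mod n = (5 + 0) mod 6 = 5
Residues: [5, 4, 3, 0, 0, 5], distinct: False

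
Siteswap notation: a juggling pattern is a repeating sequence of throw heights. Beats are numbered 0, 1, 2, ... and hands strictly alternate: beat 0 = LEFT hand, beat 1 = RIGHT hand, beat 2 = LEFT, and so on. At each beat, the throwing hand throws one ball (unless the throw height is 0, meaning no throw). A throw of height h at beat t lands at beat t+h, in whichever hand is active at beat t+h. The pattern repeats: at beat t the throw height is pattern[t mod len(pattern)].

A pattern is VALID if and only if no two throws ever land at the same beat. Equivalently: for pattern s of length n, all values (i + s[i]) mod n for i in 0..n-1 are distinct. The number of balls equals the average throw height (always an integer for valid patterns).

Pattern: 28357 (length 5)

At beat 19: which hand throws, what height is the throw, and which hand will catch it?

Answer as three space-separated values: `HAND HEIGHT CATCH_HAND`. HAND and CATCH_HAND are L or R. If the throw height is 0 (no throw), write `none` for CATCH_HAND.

Answer: R 7 L

Derivation:
Beat 19: 19 mod 2 = 1, so hand = R
Throw height = pattern[19 mod 5] = pattern[4] = 7
Lands at beat 19+7=26, 26 mod 2 = 0, so catch hand = L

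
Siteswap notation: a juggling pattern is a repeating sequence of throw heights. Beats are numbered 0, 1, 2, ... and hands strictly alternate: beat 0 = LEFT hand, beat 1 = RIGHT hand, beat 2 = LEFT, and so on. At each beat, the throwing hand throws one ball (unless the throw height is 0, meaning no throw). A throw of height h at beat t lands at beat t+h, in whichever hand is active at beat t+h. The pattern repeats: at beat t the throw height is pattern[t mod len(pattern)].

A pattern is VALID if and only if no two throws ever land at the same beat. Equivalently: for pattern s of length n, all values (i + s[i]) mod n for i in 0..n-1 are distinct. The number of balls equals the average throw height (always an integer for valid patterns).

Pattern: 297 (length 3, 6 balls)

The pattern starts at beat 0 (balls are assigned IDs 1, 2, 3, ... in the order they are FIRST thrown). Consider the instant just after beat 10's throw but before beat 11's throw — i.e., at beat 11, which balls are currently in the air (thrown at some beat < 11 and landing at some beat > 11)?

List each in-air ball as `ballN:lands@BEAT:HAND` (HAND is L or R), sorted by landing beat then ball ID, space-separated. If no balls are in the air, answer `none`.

Answer: ball3:lands@12:L ball4:lands@13:R ball5:lands@15:R ball6:lands@16:L ball2:lands@19:R

Derivation:
Beat 0 (L): throw ball1 h=2 -> lands@2:L; in-air after throw: [b1@2:L]
Beat 1 (R): throw ball2 h=9 -> lands@10:L; in-air after throw: [b1@2:L b2@10:L]
Beat 2 (L): throw ball1 h=7 -> lands@9:R; in-air after throw: [b1@9:R b2@10:L]
Beat 3 (R): throw ball3 h=2 -> lands@5:R; in-air after throw: [b3@5:R b1@9:R b2@10:L]
Beat 4 (L): throw ball4 h=9 -> lands@13:R; in-air after throw: [b3@5:R b1@9:R b2@10:L b4@13:R]
Beat 5 (R): throw ball3 h=7 -> lands@12:L; in-air after throw: [b1@9:R b2@10:L b3@12:L b4@13:R]
Beat 6 (L): throw ball5 h=2 -> lands@8:L; in-air after throw: [b5@8:L b1@9:R b2@10:L b3@12:L b4@13:R]
Beat 7 (R): throw ball6 h=9 -> lands@16:L; in-air after throw: [b5@8:L b1@9:R b2@10:L b3@12:L b4@13:R b6@16:L]
Beat 8 (L): throw ball5 h=7 -> lands@15:R; in-air after throw: [b1@9:R b2@10:L b3@12:L b4@13:R b5@15:R b6@16:L]
Beat 9 (R): throw ball1 h=2 -> lands@11:R; in-air after throw: [b2@10:L b1@11:R b3@12:L b4@13:R b5@15:R b6@16:L]
Beat 10 (L): throw ball2 h=9 -> lands@19:R; in-air after throw: [b1@11:R b3@12:L b4@13:R b5@15:R b6@16:L b2@19:R]
Beat 11 (R): throw ball1 h=7 -> lands@18:L; in-air after throw: [b3@12:L b4@13:R b5@15:R b6@16:L b1@18:L b2@19:R]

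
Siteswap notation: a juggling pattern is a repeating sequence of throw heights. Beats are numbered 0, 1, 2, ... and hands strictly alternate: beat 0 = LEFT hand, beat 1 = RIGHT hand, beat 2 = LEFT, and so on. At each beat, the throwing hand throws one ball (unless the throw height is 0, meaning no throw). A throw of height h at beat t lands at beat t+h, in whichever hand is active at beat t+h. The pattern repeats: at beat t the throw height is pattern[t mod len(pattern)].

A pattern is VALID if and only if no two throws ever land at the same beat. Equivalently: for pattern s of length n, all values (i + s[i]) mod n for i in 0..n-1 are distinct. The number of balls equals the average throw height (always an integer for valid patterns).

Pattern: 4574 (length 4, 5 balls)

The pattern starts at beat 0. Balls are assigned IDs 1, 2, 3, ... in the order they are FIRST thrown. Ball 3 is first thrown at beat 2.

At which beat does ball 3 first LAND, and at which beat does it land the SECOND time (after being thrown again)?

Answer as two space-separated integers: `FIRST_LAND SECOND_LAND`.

Beat 0 (L): throw ball1 h=4 -> lands@4:L; in-air after throw: [b1@4:L]
Beat 1 (R): throw ball2 h=5 -> lands@6:L; in-air after throw: [b1@4:L b2@6:L]
Beat 2 (L): throw ball3 h=7 -> lands@9:R; in-air after throw: [b1@4:L b2@6:L b3@9:R]
Beat 3 (R): throw ball4 h=4 -> lands@7:R; in-air after throw: [b1@4:L b2@6:L b4@7:R b3@9:R]
Beat 4 (L): throw ball1 h=4 -> lands@8:L; in-air after throw: [b2@6:L b4@7:R b1@8:L b3@9:R]
Beat 5 (R): throw ball5 h=5 -> lands@10:L; in-air after throw: [b2@6:L b4@7:R b1@8:L b3@9:R b5@10:L]
Beat 6 (L): throw ball2 h=7 -> lands@13:R; in-air after throw: [b4@7:R b1@8:L b3@9:R b5@10:L b2@13:R]
Beat 7 (R): throw ball4 h=4 -> lands@11:R; in-air after throw: [b1@8:L b3@9:R b5@10:L b4@11:R b2@13:R]
Beat 8 (L): throw ball1 h=4 -> lands@12:L; in-air after throw: [b3@9:R b5@10:L b4@11:R b1@12:L b2@13:R]
Beat 9 (R): throw ball3 h=5 -> lands@14:L; in-air after throw: [b5@10:L b4@11:R b1@12:L b2@13:R b3@14:L]
Beat 10 (L): throw ball5 h=7 -> lands@17:R; in-air after throw: [b4@11:R b1@12:L b2@13:R b3@14:L b5@17:R]
Beat 11 (R): throw ball4 h=4 -> lands@15:R; in-air after throw: [b1@12:L b2@13:R b3@14:L b4@15:R b5@17:R]
Beat 12 (L): throw ball1 h=4 -> lands@16:L; in-air after throw: [b2@13:R b3@14:L b4@15:R b1@16:L b5@17:R]
Beat 13 (R): throw ball2 h=5 -> lands@18:L; in-air after throw: [b3@14:L b4@15:R b1@16:L b5@17:R b2@18:L]
Beat 14 (L): throw ball3 h=7 -> lands@21:R; in-air after throw: [b4@15:R b1@16:L b5@17:R b2@18:L b3@21:R]
Ball 3: thrown@2 h=7 -> first land @9; rethrown@9 h=5 -> second land @14

Answer: 9 14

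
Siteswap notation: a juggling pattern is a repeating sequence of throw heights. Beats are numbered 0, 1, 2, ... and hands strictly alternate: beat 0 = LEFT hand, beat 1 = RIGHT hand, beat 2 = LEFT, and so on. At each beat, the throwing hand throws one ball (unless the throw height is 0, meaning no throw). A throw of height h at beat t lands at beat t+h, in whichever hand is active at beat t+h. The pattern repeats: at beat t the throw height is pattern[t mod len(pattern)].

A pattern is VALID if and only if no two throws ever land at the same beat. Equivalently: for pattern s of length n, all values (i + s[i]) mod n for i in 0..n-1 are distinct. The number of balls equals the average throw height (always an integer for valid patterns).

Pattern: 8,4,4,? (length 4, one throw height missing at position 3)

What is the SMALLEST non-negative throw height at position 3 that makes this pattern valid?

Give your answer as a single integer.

i=0: (0 + 8) mod 4 = 0
i=1: (1 + 4) mod 4 = 1
i=2: (2 + 4) mod 4 = 2
i=3: s[i]=? (unknown)
Known residues: [0, 1, 2]; need a permutation of 0..3, so missing residue r = 3
Need (3 + s) mod 4 = 3; smallest s = (3 - 3) mod 4 = 0

Answer: 0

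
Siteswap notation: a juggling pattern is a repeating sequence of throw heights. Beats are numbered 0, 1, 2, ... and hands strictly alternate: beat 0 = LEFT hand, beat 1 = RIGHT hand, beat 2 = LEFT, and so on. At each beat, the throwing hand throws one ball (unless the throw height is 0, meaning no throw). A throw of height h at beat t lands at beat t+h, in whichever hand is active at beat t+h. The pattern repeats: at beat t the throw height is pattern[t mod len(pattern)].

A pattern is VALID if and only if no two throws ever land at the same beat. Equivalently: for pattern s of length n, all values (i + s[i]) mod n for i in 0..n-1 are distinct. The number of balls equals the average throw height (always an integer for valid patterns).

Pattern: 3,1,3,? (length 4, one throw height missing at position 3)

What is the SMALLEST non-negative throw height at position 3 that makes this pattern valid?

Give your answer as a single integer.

Answer: 1

Derivation:
i=0: (0 + 3) mod 4 = 3
i=1: (1 + 1) mod 4 = 2
i=2: (2 + 3) mod 4 = 1
i=3: s[i]=? (unknown)
Known residues: [1, 2, 3]; need a permutation of 0..3, so missing residue r = 0
Need (3 + s) mod 4 = 0; smallest s = (0 - 3) mod 4 = 1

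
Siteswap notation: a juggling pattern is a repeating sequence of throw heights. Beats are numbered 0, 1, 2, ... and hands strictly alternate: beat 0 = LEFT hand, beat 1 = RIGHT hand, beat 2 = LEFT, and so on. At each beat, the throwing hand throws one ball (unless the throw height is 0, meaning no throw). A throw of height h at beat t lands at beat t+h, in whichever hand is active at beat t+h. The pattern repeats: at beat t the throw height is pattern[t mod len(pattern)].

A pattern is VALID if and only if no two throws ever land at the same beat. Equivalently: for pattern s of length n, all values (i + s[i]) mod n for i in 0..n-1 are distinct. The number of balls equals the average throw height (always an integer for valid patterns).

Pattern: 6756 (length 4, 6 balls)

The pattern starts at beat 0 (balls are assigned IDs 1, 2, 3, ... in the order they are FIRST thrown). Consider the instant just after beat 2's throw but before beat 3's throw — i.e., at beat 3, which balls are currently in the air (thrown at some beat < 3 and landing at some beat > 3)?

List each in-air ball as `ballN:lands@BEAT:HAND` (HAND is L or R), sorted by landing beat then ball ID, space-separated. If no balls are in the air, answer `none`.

Answer: ball1:lands@6:L ball3:lands@7:R ball2:lands@8:L

Derivation:
Beat 0 (L): throw ball1 h=6 -> lands@6:L; in-air after throw: [b1@6:L]
Beat 1 (R): throw ball2 h=7 -> lands@8:L; in-air after throw: [b1@6:L b2@8:L]
Beat 2 (L): throw ball3 h=5 -> lands@7:R; in-air after throw: [b1@6:L b3@7:R b2@8:L]
Beat 3 (R): throw ball4 h=6 -> lands@9:R; in-air after throw: [b1@6:L b3@7:R b2@8:L b4@9:R]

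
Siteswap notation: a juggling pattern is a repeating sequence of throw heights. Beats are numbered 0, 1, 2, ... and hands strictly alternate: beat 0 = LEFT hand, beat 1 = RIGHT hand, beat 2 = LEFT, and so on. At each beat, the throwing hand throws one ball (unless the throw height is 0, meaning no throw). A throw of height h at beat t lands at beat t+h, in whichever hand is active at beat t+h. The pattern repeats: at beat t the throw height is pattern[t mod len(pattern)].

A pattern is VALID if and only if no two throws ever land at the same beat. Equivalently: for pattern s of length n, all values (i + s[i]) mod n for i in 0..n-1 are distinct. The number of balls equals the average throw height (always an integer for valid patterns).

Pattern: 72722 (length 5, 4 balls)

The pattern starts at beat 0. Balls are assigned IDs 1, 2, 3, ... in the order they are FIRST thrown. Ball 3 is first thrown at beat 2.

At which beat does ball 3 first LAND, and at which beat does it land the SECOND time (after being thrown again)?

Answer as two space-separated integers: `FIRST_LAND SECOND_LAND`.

Answer: 9 11

Derivation:
Beat 0 (L): throw ball1 h=7 -> lands@7:R; in-air after throw: [b1@7:R]
Beat 1 (R): throw ball2 h=2 -> lands@3:R; in-air after throw: [b2@3:R b1@7:R]
Beat 2 (L): throw ball3 h=7 -> lands@9:R; in-air after throw: [b2@3:R b1@7:R b3@9:R]
Beat 3 (R): throw ball2 h=2 -> lands@5:R; in-air after throw: [b2@5:R b1@7:R b3@9:R]
Beat 4 (L): throw ball4 h=2 -> lands@6:L; in-air after throw: [b2@5:R b4@6:L b1@7:R b3@9:R]
Beat 5 (R): throw ball2 h=7 -> lands@12:L; in-air after throw: [b4@6:L b1@7:R b3@9:R b2@12:L]
Beat 6 (L): throw ball4 h=2 -> lands@8:L; in-air after throw: [b1@7:R b4@8:L b3@9:R b2@12:L]
Beat 7 (R): throw ball1 h=7 -> lands@14:L; in-air after throw: [b4@8:L b3@9:R b2@12:L b1@14:L]
Beat 8 (L): throw ball4 h=2 -> lands@10:L; in-air after throw: [b3@9:R b4@10:L b2@12:L b1@14:L]
Beat 9 (R): throw ball3 h=2 -> lands@11:R; in-air after throw: [b4@10:L b3@11:R b2@12:L b1@14:L]
Beat 10 (L): throw ball4 h=7 -> lands@17:R; in-air after throw: [b3@11:R b2@12:L b1@14:L b4@17:R]
Beat 11 (R): throw ball3 h=2 -> lands@13:R; in-air after throw: [b2@12:L b3@13:R b1@14:L b4@17:R]
Ball 3: thrown@2 h=7 -> first land @9; rethrown@9 h=2 -> second land @11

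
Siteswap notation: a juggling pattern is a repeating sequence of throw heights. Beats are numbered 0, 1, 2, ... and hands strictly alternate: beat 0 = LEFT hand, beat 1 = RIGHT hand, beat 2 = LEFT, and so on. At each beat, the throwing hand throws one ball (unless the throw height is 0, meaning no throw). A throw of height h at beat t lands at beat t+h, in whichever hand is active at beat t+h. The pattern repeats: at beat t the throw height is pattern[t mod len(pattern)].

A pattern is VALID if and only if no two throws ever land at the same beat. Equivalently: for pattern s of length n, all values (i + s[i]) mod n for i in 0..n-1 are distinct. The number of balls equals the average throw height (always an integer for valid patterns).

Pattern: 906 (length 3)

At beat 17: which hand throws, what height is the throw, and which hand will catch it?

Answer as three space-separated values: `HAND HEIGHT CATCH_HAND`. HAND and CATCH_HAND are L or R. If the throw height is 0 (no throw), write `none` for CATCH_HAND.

Beat 17: 17 mod 2 = 1, so hand = R
Throw height = pattern[17 mod 3] = pattern[2] = 6
Lands at beat 17+6=23, 23 mod 2 = 1, so catch hand = R

Answer: R 6 R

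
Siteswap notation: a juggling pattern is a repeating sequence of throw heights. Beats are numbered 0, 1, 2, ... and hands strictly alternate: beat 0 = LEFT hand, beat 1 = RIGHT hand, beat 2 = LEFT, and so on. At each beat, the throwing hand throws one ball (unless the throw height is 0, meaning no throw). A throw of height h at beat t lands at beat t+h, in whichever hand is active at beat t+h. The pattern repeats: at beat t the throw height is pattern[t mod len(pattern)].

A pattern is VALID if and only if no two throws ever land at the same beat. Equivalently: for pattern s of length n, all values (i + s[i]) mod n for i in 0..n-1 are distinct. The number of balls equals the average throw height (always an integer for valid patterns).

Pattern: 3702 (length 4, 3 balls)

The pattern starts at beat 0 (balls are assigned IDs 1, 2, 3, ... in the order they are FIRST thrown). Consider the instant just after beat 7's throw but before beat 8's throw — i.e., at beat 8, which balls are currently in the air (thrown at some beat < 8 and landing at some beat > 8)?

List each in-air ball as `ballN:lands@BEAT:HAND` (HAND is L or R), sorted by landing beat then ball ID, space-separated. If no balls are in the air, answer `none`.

Answer: ball3:lands@9:R ball1:lands@12:L

Derivation:
Beat 0 (L): throw ball1 h=3 -> lands@3:R; in-air after throw: [b1@3:R]
Beat 1 (R): throw ball2 h=7 -> lands@8:L; in-air after throw: [b1@3:R b2@8:L]
Beat 3 (R): throw ball1 h=2 -> lands@5:R; in-air after throw: [b1@5:R b2@8:L]
Beat 4 (L): throw ball3 h=3 -> lands@7:R; in-air after throw: [b1@5:R b3@7:R b2@8:L]
Beat 5 (R): throw ball1 h=7 -> lands@12:L; in-air after throw: [b3@7:R b2@8:L b1@12:L]
Beat 7 (R): throw ball3 h=2 -> lands@9:R; in-air after throw: [b2@8:L b3@9:R b1@12:L]
Beat 8 (L): throw ball2 h=3 -> lands@11:R; in-air after throw: [b3@9:R b2@11:R b1@12:L]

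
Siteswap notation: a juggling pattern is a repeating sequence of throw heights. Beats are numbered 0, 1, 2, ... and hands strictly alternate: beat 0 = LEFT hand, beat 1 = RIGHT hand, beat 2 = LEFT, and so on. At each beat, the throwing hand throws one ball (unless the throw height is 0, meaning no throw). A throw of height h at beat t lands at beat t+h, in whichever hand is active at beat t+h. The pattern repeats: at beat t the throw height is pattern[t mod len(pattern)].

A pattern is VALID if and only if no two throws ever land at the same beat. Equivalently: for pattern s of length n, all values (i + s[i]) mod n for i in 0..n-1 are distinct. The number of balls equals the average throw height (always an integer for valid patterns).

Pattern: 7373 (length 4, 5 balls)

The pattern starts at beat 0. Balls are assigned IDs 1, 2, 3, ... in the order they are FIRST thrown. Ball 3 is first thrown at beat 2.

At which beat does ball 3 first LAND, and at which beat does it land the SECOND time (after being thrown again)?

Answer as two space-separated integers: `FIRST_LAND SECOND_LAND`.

Beat 0 (L): throw ball1 h=7 -> lands@7:R; in-air after throw: [b1@7:R]
Beat 1 (R): throw ball2 h=3 -> lands@4:L; in-air after throw: [b2@4:L b1@7:R]
Beat 2 (L): throw ball3 h=7 -> lands@9:R; in-air after throw: [b2@4:L b1@7:R b3@9:R]
Beat 3 (R): throw ball4 h=3 -> lands@6:L; in-air after throw: [b2@4:L b4@6:L b1@7:R b3@9:R]
Beat 4 (L): throw ball2 h=7 -> lands@11:R; in-air after throw: [b4@6:L b1@7:R b3@9:R b2@11:R]
Beat 5 (R): throw ball5 h=3 -> lands@8:L; in-air after throw: [b4@6:L b1@7:R b5@8:L b3@9:R b2@11:R]
Beat 6 (L): throw ball4 h=7 -> lands@13:R; in-air after throw: [b1@7:R b5@8:L b3@9:R b2@11:R b4@13:R]
Beat 7 (R): throw ball1 h=3 -> lands@10:L; in-air after throw: [b5@8:L b3@9:R b1@10:L b2@11:R b4@13:R]
Beat 8 (L): throw ball5 h=7 -> lands@15:R; in-air after throw: [b3@9:R b1@10:L b2@11:R b4@13:R b5@15:R]
Beat 9 (R): throw ball3 h=3 -> lands@12:L; in-air after throw: [b1@10:L b2@11:R b3@12:L b4@13:R b5@15:R]
Beat 10 (L): throw ball1 h=7 -> lands@17:R; in-air after throw: [b2@11:R b3@12:L b4@13:R b5@15:R b1@17:R]
Beat 11 (R): throw ball2 h=3 -> lands@14:L; in-air after throw: [b3@12:L b4@13:R b2@14:L b5@15:R b1@17:R]
Beat 12 (L): throw ball3 h=7 -> lands@19:R; in-air after throw: [b4@13:R b2@14:L b5@15:R b1@17:R b3@19:R]
Ball 3: thrown@2 h=7 -> first land @9; rethrown@9 h=3 -> second land @12

Answer: 9 12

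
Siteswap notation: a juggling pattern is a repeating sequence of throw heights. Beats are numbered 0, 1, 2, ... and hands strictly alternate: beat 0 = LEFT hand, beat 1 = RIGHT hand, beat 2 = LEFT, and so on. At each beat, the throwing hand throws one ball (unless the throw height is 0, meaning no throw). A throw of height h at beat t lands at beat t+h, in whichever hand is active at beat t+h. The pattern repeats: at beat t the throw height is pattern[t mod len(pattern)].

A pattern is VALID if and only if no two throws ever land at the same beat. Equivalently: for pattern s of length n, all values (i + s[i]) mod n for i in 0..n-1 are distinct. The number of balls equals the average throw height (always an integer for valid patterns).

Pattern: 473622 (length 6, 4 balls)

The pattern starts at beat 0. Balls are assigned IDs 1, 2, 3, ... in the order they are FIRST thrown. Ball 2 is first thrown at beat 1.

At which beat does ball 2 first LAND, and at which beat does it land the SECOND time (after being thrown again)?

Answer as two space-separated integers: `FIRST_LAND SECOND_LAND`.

Beat 0 (L): throw ball1 h=4 -> lands@4:L; in-air after throw: [b1@4:L]
Beat 1 (R): throw ball2 h=7 -> lands@8:L; in-air after throw: [b1@4:L b2@8:L]
Beat 2 (L): throw ball3 h=3 -> lands@5:R; in-air after throw: [b1@4:L b3@5:R b2@8:L]
Beat 3 (R): throw ball4 h=6 -> lands@9:R; in-air after throw: [b1@4:L b3@5:R b2@8:L b4@9:R]
Beat 4 (L): throw ball1 h=2 -> lands@6:L; in-air after throw: [b3@5:R b1@6:L b2@8:L b4@9:R]
Beat 5 (R): throw ball3 h=2 -> lands@7:R; in-air after throw: [b1@6:L b3@7:R b2@8:L b4@9:R]
Beat 6 (L): throw ball1 h=4 -> lands@10:L; in-air after throw: [b3@7:R b2@8:L b4@9:R b1@10:L]
Beat 7 (R): throw ball3 h=7 -> lands@14:L; in-air after throw: [b2@8:L b4@9:R b1@10:L b3@14:L]
Beat 8 (L): throw ball2 h=3 -> lands@11:R; in-air after throw: [b4@9:R b1@10:L b2@11:R b3@14:L]
Beat 9 (R): throw ball4 h=6 -> lands@15:R; in-air after throw: [b1@10:L b2@11:R b3@14:L b4@15:R]
Beat 10 (L): throw ball1 h=2 -> lands@12:L; in-air after throw: [b2@11:R b1@12:L b3@14:L b4@15:R]
Beat 11 (R): throw ball2 h=2 -> lands@13:R; in-air after throw: [b1@12:L b2@13:R b3@14:L b4@15:R]
Ball 2: thrown@1 h=7 -> first land @8; rethrown@8 h=3 -> second land @11

Answer: 8 11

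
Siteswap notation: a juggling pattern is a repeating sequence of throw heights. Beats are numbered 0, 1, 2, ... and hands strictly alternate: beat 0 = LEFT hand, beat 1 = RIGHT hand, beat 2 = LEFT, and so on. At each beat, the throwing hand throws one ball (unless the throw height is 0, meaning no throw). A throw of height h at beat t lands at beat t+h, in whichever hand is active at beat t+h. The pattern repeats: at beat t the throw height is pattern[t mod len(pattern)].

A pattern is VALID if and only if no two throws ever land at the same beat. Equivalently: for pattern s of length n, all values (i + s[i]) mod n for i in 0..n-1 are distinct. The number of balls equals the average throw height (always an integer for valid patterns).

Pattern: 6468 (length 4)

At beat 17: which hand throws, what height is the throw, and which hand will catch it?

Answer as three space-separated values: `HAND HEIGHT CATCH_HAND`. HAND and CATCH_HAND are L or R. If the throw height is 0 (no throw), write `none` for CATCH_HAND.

Answer: R 4 R

Derivation:
Beat 17: 17 mod 2 = 1, so hand = R
Throw height = pattern[17 mod 4] = pattern[1] = 4
Lands at beat 17+4=21, 21 mod 2 = 1, so catch hand = R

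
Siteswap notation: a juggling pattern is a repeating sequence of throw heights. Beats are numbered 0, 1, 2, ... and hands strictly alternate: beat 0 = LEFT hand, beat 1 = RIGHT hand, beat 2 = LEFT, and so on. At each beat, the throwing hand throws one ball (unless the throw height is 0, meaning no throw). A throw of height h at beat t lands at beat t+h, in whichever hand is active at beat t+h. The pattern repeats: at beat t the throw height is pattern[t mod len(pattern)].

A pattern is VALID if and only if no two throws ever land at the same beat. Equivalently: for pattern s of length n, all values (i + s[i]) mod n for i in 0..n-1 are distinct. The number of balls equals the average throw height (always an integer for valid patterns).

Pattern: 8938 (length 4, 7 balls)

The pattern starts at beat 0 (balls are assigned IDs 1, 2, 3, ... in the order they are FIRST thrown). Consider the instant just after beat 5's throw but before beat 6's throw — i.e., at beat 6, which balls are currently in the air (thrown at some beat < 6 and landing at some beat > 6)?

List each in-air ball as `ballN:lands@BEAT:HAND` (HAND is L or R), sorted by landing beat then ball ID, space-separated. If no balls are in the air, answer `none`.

Answer: ball1:lands@8:L ball2:lands@10:L ball4:lands@11:R ball5:lands@12:L ball3:lands@14:L

Derivation:
Beat 0 (L): throw ball1 h=8 -> lands@8:L; in-air after throw: [b1@8:L]
Beat 1 (R): throw ball2 h=9 -> lands@10:L; in-air after throw: [b1@8:L b2@10:L]
Beat 2 (L): throw ball3 h=3 -> lands@5:R; in-air after throw: [b3@5:R b1@8:L b2@10:L]
Beat 3 (R): throw ball4 h=8 -> lands@11:R; in-air after throw: [b3@5:R b1@8:L b2@10:L b4@11:R]
Beat 4 (L): throw ball5 h=8 -> lands@12:L; in-air after throw: [b3@5:R b1@8:L b2@10:L b4@11:R b5@12:L]
Beat 5 (R): throw ball3 h=9 -> lands@14:L; in-air after throw: [b1@8:L b2@10:L b4@11:R b5@12:L b3@14:L]
Beat 6 (L): throw ball6 h=3 -> lands@9:R; in-air after throw: [b1@8:L b6@9:R b2@10:L b4@11:R b5@12:L b3@14:L]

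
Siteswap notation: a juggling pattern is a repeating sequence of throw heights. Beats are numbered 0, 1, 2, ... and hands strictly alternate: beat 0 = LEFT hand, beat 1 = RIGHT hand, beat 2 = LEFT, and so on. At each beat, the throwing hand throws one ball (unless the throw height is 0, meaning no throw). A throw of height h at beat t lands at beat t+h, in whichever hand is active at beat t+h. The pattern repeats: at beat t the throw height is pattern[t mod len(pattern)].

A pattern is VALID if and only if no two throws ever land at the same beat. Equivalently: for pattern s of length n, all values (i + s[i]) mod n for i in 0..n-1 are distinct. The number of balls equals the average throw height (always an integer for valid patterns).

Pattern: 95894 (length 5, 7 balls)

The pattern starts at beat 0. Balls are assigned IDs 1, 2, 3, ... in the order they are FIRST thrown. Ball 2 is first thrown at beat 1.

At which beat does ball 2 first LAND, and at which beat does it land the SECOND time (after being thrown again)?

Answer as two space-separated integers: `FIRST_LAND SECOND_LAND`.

Beat 0 (L): throw ball1 h=9 -> lands@9:R; in-air after throw: [b1@9:R]
Beat 1 (R): throw ball2 h=5 -> lands@6:L; in-air after throw: [b2@6:L b1@9:R]
Beat 2 (L): throw ball3 h=8 -> lands@10:L; in-air after throw: [b2@6:L b1@9:R b3@10:L]
Beat 3 (R): throw ball4 h=9 -> lands@12:L; in-air after throw: [b2@6:L b1@9:R b3@10:L b4@12:L]
Beat 4 (L): throw ball5 h=4 -> lands@8:L; in-air after throw: [b2@6:L b5@8:L b1@9:R b3@10:L b4@12:L]
Beat 5 (R): throw ball6 h=9 -> lands@14:L; in-air after throw: [b2@6:L b5@8:L b1@9:R b3@10:L b4@12:L b6@14:L]
Beat 6 (L): throw ball2 h=5 -> lands@11:R; in-air after throw: [b5@8:L b1@9:R b3@10:L b2@11:R b4@12:L b6@14:L]
Beat 7 (R): throw ball7 h=8 -> lands@15:R; in-air after throw: [b5@8:L b1@9:R b3@10:L b2@11:R b4@12:L b6@14:L b7@15:R]
Beat 8 (L): throw ball5 h=9 -> lands@17:R; in-air after throw: [b1@9:R b3@10:L b2@11:R b4@12:L b6@14:L b7@15:R b5@17:R]
Beat 9 (R): throw ball1 h=4 -> lands@13:R; in-air after throw: [b3@10:L b2@11:R b4@12:L b1@13:R b6@14:L b7@15:R b5@17:R]
Beat 10 (L): throw ball3 h=9 -> lands@19:R; in-air after throw: [b2@11:R b4@12:L b1@13:R b6@14:L b7@15:R b5@17:R b3@19:R]
Beat 11 (R): throw ball2 h=5 -> lands@16:L; in-air after throw: [b4@12:L b1@13:R b6@14:L b7@15:R b2@16:L b5@17:R b3@19:R]
Ball 2: thrown@1 h=5 -> first land @6; rethrown@6 h=5 -> second land @11

Answer: 6 11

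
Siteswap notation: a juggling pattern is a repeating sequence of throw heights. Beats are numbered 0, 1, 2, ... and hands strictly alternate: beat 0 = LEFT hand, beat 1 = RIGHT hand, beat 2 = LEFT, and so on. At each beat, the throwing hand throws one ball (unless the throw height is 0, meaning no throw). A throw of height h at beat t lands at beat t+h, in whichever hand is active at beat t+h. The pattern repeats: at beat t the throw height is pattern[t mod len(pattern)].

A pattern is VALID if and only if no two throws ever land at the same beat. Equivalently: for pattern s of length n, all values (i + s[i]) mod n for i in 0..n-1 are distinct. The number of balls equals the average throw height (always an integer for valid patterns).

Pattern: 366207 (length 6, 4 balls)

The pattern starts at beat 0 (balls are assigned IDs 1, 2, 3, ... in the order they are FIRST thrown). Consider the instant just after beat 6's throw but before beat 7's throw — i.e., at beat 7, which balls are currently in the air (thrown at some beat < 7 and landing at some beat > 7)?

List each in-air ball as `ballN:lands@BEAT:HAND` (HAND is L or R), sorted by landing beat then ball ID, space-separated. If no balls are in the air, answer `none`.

Beat 0 (L): throw ball1 h=3 -> lands@3:R; in-air after throw: [b1@3:R]
Beat 1 (R): throw ball2 h=6 -> lands@7:R; in-air after throw: [b1@3:R b2@7:R]
Beat 2 (L): throw ball3 h=6 -> lands@8:L; in-air after throw: [b1@3:R b2@7:R b3@8:L]
Beat 3 (R): throw ball1 h=2 -> lands@5:R; in-air after throw: [b1@5:R b2@7:R b3@8:L]
Beat 5 (R): throw ball1 h=7 -> lands@12:L; in-air after throw: [b2@7:R b3@8:L b1@12:L]
Beat 6 (L): throw ball4 h=3 -> lands@9:R; in-air after throw: [b2@7:R b3@8:L b4@9:R b1@12:L]
Beat 7 (R): throw ball2 h=6 -> lands@13:R; in-air after throw: [b3@8:L b4@9:R b1@12:L b2@13:R]

Answer: ball3:lands@8:L ball4:lands@9:R ball1:lands@12:L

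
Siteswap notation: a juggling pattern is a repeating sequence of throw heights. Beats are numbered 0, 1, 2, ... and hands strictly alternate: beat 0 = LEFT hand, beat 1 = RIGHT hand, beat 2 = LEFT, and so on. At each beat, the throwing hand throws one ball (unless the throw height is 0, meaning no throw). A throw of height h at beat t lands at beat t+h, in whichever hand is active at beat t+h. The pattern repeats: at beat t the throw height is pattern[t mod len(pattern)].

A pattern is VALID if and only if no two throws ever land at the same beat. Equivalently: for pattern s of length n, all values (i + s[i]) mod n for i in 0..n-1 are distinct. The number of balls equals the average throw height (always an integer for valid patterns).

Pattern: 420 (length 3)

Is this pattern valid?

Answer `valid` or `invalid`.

Answer: valid

Derivation:
i=0: (i + s[i]) mod n = (0 + 4) mod 3 = 1
i=1: (i + s[i]) mod n = (1 + 2) mod 3 = 0
i=2: (i + s[i]) mod n = (2 + 0) mod 3 = 2
Residues: [1, 0, 2], distinct: True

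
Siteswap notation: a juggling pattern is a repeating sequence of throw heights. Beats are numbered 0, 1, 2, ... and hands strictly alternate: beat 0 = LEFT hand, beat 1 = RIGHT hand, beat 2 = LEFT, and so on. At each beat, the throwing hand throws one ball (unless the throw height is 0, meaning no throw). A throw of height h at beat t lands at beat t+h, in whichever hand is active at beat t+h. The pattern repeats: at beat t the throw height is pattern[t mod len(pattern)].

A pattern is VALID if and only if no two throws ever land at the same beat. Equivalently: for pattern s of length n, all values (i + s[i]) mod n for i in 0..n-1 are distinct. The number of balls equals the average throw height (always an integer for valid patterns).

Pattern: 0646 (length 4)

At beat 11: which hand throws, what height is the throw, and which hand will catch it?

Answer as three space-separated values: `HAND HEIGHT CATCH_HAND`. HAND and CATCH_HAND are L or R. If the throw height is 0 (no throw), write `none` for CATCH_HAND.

Beat 11: 11 mod 2 = 1, so hand = R
Throw height = pattern[11 mod 4] = pattern[3] = 6
Lands at beat 11+6=17, 17 mod 2 = 1, so catch hand = R

Answer: R 6 R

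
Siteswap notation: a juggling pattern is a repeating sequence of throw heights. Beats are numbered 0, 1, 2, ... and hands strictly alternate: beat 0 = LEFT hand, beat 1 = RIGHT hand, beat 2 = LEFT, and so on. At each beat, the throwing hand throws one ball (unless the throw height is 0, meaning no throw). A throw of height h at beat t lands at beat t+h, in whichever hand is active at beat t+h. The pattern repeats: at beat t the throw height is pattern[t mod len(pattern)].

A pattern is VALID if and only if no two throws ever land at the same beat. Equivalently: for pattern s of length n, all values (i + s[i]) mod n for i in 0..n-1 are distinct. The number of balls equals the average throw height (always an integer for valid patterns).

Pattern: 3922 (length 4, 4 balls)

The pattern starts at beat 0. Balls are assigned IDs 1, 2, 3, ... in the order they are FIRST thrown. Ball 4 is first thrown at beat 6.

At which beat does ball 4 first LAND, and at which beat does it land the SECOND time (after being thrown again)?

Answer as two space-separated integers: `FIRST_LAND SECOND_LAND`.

Beat 0 (L): throw ball1 h=3 -> lands@3:R; in-air after throw: [b1@3:R]
Beat 1 (R): throw ball2 h=9 -> lands@10:L; in-air after throw: [b1@3:R b2@10:L]
Beat 2 (L): throw ball3 h=2 -> lands@4:L; in-air after throw: [b1@3:R b3@4:L b2@10:L]
Beat 3 (R): throw ball1 h=2 -> lands@5:R; in-air after throw: [b3@4:L b1@5:R b2@10:L]
Beat 4 (L): throw ball3 h=3 -> lands@7:R; in-air after throw: [b1@5:R b3@7:R b2@10:L]
Beat 5 (R): throw ball1 h=9 -> lands@14:L; in-air after throw: [b3@7:R b2@10:L b1@14:L]
Beat 6 (L): throw ball4 h=2 -> lands@8:L; in-air after throw: [b3@7:R b4@8:L b2@10:L b1@14:L]
Beat 7 (R): throw ball3 h=2 -> lands@9:R; in-air after throw: [b4@8:L b3@9:R b2@10:L b1@14:L]
Beat 8 (L): throw ball4 h=3 -> lands@11:R; in-air after throw: [b3@9:R b2@10:L b4@11:R b1@14:L]
Beat 9 (R): throw ball3 h=9 -> lands@18:L; in-air after throw: [b2@10:L b4@11:R b1@14:L b3@18:L]
Beat 10 (L): throw ball2 h=2 -> lands@12:L; in-air after throw: [b4@11:R b2@12:L b1@14:L b3@18:L]
Beat 11 (R): throw ball4 h=2 -> lands@13:R; in-air after throw: [b2@12:L b4@13:R b1@14:L b3@18:L]
Ball 4: thrown@6 h=2 -> first land @8; rethrown@8 h=3 -> second land @11

Answer: 8 11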